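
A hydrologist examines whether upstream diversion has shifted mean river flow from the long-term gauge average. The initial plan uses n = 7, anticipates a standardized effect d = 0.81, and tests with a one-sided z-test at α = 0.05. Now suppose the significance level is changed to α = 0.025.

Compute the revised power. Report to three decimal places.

Power ≈ 0.573

δ = d·√n = 0.81 × √7 = 2.1431 (unchanged). New critical value: z_{0.025} = 1.960.
Revised power = Φ(δ − 1.960) = Φ(0.183) = 0.5726.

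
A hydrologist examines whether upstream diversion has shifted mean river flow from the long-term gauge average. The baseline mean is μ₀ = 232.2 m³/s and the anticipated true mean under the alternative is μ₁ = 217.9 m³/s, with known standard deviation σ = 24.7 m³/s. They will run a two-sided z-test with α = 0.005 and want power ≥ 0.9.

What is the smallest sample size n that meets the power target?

Standardized effect: d = |μ₁ − μ₀| / σ = |217.9 − 232.2| / 24.7 = 0.5789
Set Φ(δ − 2.807) = 0.9; then δ − 2.807 = Φ⁻¹(0.9) = 1.282, giving δ = 4.089.
(Ignoring the negligible lower-tail rejection probability gives the usual closed-form inversion.)
δ = d·√n ⇒ n = (δ/d)² = (4.089 / 0.5789)² = 49.87.
Rounding up, n = 50.

n = 50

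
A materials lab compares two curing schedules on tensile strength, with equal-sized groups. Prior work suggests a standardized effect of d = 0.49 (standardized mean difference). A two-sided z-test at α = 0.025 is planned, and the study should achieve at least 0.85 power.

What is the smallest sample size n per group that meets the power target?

n = 90 per group

For power 0.85 need Φ(δ − z_{0.0125}) = 0.85, so δ = z_{0.0125} + z_{0.15} = 2.241 + 1.036 = 3.278.
(The Φ(−δ − z_{α/2}) term is vanishingly small for δ > 0 and is dropped in the standard sample-size formula.)
δ = d·√(n/2) ⇒ n = 2(δ/d)² = 2 × (3.278 / 0.49)² = 89.50.
Rounding up, n = 90 per group.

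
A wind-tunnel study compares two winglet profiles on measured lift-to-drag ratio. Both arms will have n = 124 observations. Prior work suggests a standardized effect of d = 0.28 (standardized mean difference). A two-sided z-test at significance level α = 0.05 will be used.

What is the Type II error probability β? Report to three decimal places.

β ≈ 0.403

Noncentrality parameter: δ = d·√(n/2) = 0.28 × √(124/2) = 2.2047
Two-sided α = 0.05 → critical value z_{0.025} = 1.960.
Power = Φ(δ − 1.960) + Φ(−δ − 1.960) = Φ(0.245) + Φ(-4.165) = 0.5967 + 0.0000 = 0.5967.
Type II error: β = 1 − power = 1 − 0.5967 = 0.4033.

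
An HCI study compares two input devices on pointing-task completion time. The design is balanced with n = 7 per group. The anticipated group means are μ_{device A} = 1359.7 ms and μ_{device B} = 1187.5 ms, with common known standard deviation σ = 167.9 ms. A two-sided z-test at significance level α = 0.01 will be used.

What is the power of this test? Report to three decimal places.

Power ≈ 0.256

Standardized effect: d = |μ_{device A} − μ_{device B}| / σ = |1359.7 − 1187.5| / 167.9 = 1.0256
Noncentrality parameter: δ = d·√(n/2) = 1.0256 × √(7/2) = 1.9187
Two-sided α = 0.01 → critical value z_{0.005} = 2.576.
Power = Φ(δ − 2.576) + Φ(−δ − 2.576) = Φ(-0.657) + Φ(-4.495) = 0.2556 + 0.0000 = 0.2556.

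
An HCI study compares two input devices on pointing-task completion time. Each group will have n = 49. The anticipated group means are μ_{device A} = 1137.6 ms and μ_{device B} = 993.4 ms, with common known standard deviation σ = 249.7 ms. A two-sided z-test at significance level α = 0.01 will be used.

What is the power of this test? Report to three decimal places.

Power ≈ 0.611

Standardized effect: d = |μ_{device A} − μ_{device B}| / σ = |1137.6 − 993.4| / 249.7 = 0.5775
Noncentrality parameter: δ = d·√(n/2) = 0.5775 × √(49/2) = 2.8584
Two-sided α = 0.01 → critical value z_{0.005} = 2.576.
Power = Φ(δ − 2.576) + Φ(−δ − 2.576) = Φ(0.283) + Φ(-5.434) = 0.6113 + 0.0000 = 0.6113.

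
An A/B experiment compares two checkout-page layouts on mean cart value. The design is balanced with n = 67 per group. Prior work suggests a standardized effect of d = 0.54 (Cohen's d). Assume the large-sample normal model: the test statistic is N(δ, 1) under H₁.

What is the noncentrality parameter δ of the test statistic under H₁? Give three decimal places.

δ ≈ 3.125

The noncentrality parameter scales effect size by the design's sample-size factor: δ = d·√(n/2) = 0.54 × √(67/2) = 3.1255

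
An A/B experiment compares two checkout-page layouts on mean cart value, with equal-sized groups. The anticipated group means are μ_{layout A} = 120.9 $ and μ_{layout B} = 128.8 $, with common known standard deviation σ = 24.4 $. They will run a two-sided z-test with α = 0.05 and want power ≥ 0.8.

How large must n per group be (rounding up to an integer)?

Standardized effect: d = |μ_{layout A} − μ_{layout B}| / σ = |120.9 − 128.8| / 24.4 = 0.3238
For power 0.8 need Φ(δ − z_{0.025}) = 0.8, so δ = z_{0.025} + z_{0.20} = 1.960 + 0.842 = 2.802.
(Ignoring the negligible lower-tail rejection probability gives the usual closed-form inversion.)
δ = d·√(n/2) ⇒ n = 2(δ/d)² = 2 × (2.802 / 0.3238)² = 149.75.
Rounding up, n = 150 per group.

n = 150 per group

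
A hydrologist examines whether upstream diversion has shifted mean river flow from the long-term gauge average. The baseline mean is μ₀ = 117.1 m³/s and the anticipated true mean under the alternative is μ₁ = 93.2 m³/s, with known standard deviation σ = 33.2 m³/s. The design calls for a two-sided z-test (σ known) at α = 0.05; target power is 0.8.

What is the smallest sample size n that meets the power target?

n = 16

Standardized effect: d = |μ₁ − μ₀| / σ = |93.2 − 117.1| / 33.2 = 0.7199
Set Φ(δ − 1.960) = 0.8; then δ − 1.960 = Φ⁻¹(0.8) = 0.842, giving δ = 2.802.
(For δ > 0 the lower-tail rejection region contributes negligibly to power, so the one-term inversion is standard.)
δ = d·√n ⇒ n = (δ/d)² = (2.802 / 0.7199)² = 15.15.
Round up to the next whole unit.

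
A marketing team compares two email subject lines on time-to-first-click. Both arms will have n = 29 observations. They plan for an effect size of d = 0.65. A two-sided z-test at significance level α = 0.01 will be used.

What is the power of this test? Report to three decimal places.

Power ≈ 0.460

Noncentrality parameter: δ = d·√(n/2) = 0.65 × √(29/2) = 2.4751
Two-sided α = 0.01 → critical value z_{0.005} = 2.576.
Power = Φ(δ − 2.576) + Φ(−δ − 2.576) = Φ(-0.101) + Φ(-5.051) = 0.4599 + 0.0000 = 0.4599.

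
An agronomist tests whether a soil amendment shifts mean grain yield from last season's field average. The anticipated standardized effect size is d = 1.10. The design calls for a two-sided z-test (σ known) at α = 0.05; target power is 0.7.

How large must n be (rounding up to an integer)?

n = 6

Set Φ(δ − 1.960) = 0.7; then δ − 1.960 = Φ⁻¹(0.7) = 0.524, giving δ = 2.484.
(For δ > 0 the lower-tail rejection region contributes negligibly to power, so the one-term inversion is standard.)
δ = d·√n ⇒ n = (δ/d)² = (2.484 / 1.10)² = 5.10.
Rounding up, n = 6.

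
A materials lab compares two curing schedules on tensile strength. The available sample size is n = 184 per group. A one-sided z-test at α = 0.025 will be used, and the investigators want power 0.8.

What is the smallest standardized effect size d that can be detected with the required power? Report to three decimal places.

Need Φ(δ − 1.960) = 0.8, so δ = 1.960 + 0.842 = 2.802.
δ = d·√(n/2) ⇒ d = δ/√(n/2) = 2.802/√(184/2) = 0.2921.

d ≈ 0.292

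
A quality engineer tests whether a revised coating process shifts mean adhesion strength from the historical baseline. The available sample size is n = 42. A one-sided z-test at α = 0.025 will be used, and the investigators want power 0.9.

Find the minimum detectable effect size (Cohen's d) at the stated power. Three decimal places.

d ≈ 0.500

Required noncentrality: δ = z_{0.025} + z_{0.10} = 1.960 + 1.282 = 3.242.
δ = d·√n ⇒ d = δ/√n = 3.242/√42 = 0.5002.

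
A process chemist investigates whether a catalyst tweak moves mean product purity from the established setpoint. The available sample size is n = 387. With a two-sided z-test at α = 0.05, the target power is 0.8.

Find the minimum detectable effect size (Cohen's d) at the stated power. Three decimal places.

d ≈ 0.142

Required noncentrality: δ = z_{0.025} + z_{0.20} = 1.960 + 0.842 = 2.802.
(The second rejection-region term Φ(−δ − z_{α/2}) is negligible and dropped.)
δ = d·√n ⇒ d = δ/√n = 2.802/√387 = 0.1424.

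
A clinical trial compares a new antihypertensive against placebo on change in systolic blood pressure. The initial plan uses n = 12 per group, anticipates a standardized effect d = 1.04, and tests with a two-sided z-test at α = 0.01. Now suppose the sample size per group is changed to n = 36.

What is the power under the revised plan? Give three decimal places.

With n = 36 per group: δ = d·√(n/2) = 1.04 × √(36/2) = 4.4123. Critical value z_{0.005} = 2.576.
Revised power = Φ(δ − 2.576) + Φ(−δ − 2.576) = Φ(1.837) + Φ(-6.988) = 0.9669 + 0.0000 = 0.9669.

Power ≈ 0.967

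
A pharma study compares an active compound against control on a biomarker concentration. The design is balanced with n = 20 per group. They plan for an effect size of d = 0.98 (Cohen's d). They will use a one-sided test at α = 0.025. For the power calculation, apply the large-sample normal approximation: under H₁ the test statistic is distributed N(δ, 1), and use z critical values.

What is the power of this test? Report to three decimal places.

Noncentrality parameter: δ = d·√(n/2) = 0.98 × √(20/2) = 3.0990
Critical value for a one-sided test at α = 0.025: z_α = 1.960.
Power = P(Z > 1.960 − δ) = Φ(1.139) = 0.8727.

Power ≈ 0.873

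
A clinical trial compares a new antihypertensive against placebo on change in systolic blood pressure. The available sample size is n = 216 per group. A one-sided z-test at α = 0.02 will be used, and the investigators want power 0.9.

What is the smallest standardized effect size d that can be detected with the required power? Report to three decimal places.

Need Φ(δ − 2.054) = 0.9, so δ = 2.054 + 1.282 = 3.335.
δ = d·√(n/2) ⇒ d = δ/√(n/2) = 3.335/√(216/2) = 0.3209.

d ≈ 0.321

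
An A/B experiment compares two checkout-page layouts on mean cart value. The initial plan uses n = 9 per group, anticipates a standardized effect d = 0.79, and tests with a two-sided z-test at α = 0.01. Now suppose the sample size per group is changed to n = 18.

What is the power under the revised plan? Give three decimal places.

With n = 18 per group: δ = d·√(n/2) = 0.79 × √(18/2) = 2.3700. Critical value z_{0.005} = 2.576.
Revised power = Φ(δ − 2.576) + Φ(−δ − 2.576) = Φ(-0.206) + Φ(-4.946) = 0.4185 + 0.0000 = 0.4185.

Power ≈ 0.418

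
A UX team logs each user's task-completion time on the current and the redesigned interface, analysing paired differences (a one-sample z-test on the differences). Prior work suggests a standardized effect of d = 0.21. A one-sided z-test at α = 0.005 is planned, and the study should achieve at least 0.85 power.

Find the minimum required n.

n = 296

For power 0.85 need Φ(δ − z_{0.005}) = 0.85, so δ = z_{0.005} + z_{0.15} = 2.576 + 1.036 = 3.612.
δ = d·√n ⇒ n = (δ/d)² = (3.612 / 0.21)² = 295.88.
Round up to the next whole unit.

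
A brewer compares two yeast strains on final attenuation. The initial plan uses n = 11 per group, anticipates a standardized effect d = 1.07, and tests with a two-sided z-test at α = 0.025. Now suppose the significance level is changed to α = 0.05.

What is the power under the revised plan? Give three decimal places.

δ = d·√(n/2) = 1.07 × √(11/2) = 2.5094 (unchanged). New critical value: z_{0.025} = 1.960.
Revised power = Φ(δ − 1.960) + Φ(−δ − 1.960) = Φ(0.549) + Φ(-4.469) = 0.7086 + 0.0000 = 0.7086.

Power ≈ 0.709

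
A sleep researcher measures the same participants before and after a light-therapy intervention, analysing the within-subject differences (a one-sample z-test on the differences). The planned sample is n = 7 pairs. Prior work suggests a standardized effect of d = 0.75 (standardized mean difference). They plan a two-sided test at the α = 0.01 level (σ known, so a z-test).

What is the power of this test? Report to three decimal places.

Noncentrality parameter: δ = d·√n = 0.75 × √7 = 1.9843
Two-sided α = 0.01 → critical value z_{0.005} = 2.576.
Power = Φ(δ − 2.576) + Φ(−δ − 2.576) = Φ(-0.592) + Φ(-4.560) = 0.2771 + 0.0000 = 0.2771.

Power ≈ 0.277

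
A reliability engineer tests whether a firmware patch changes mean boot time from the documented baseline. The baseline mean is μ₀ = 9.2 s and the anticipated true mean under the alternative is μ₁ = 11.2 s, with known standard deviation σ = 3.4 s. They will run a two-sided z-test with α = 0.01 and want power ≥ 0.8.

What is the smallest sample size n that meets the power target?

Standardized effect: d = |μ₁ − μ₀| / σ = |11.2 − 9.2| / 3.4 = 0.5882
Set Φ(δ − 2.576) = 0.8; then δ − 2.576 = Φ⁻¹(0.8) = 0.842, giving δ = 3.417.
(Ignoring the negligible lower-tail rejection probability gives the usual closed-form inversion.)
δ = d·√n ⇒ n = (δ/d)² = (3.417 / 0.5882)² = 33.75.
Rounding up, n = 34.

n = 34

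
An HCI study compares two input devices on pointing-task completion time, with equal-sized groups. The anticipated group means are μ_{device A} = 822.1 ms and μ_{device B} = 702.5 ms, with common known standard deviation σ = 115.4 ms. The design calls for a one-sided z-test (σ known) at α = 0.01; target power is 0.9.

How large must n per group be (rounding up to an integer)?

Standardized effect: d = |μ_{device A} − μ_{device B}| / σ = |822.1 − 702.5| / 115.4 = 1.0364
For power 0.9 need Φ(δ − z_{0.01}) = 0.9, so δ = z_{0.01} + z_{0.10} = 2.326 + 1.282 = 3.608.
δ = d·√(n/2) ⇒ n = 2(δ/d)² = 2 × (3.608 / 1.0364)² = 24.24.
Rounding up, n = 25 per group.

n = 25 per group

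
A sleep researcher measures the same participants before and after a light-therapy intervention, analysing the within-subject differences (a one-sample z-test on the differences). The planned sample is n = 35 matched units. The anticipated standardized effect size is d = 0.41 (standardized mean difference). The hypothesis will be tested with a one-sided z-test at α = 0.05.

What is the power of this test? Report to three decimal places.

Noncentrality parameter: δ = d·√n = 0.41 × √35 = 2.4256
Critical value for a one-sided test at α = 0.05: z_α = 1.645.
Power = P(Z > 1.645 − δ) = Φ(0.781) = 0.7825.

Power ≈ 0.783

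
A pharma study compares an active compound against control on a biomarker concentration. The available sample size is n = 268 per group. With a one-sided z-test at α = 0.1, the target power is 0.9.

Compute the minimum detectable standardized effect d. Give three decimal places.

d ≈ 0.221

Need Φ(δ − 1.282) = 0.9, so δ = 1.282 + 1.282 = 2.563.
δ = d·√(n/2) ⇒ d = δ/√(n/2) = 2.563/√(268/2) = 0.2214.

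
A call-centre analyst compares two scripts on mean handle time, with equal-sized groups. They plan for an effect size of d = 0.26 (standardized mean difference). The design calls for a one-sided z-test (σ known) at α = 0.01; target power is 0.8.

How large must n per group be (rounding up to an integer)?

n = 297 per group

Set Φ(δ − 2.326) = 0.8; then δ − 2.326 = Φ⁻¹(0.8) = 0.842, giving δ = 3.168.
δ = d·√(n/2) ⇒ n = 2(δ/d)² = 2 × (3.168 / 0.26)² = 296.92.
Round up to the next whole unit.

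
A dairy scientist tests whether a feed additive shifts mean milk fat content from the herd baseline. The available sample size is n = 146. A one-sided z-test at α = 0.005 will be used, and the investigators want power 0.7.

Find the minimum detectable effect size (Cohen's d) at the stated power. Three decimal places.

Need Φ(δ − 2.576) = 0.7, so δ = 2.576 + 0.524 = 3.100.
δ = d·√n ⇒ d = δ/√n = 3.100/√146 = 0.2566.

d ≈ 0.257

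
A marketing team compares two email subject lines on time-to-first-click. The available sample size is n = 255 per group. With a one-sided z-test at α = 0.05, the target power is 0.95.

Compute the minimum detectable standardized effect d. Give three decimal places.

d ≈ 0.291

Need Φ(δ − 1.645) = 0.95, so δ = 1.645 + 1.645 = 3.290.
δ = d·√(n/2) ⇒ d = δ/√(n/2) = 3.290/√(255/2) = 0.2913.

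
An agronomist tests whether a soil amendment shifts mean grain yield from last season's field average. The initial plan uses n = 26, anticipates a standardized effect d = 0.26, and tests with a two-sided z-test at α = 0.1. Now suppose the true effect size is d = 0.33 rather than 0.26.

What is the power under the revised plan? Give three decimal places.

Power ≈ 0.516

With d = 0.33: δ = d·√n = 0.33 × √26 = 1.6827. Critical value z_{0.05} = 1.645.
Revised power = Φ(δ − 1.645) + Φ(−δ − 1.645) = Φ(0.038) + Φ(-3.328) = 0.5151 + 0.0004 = 0.5155.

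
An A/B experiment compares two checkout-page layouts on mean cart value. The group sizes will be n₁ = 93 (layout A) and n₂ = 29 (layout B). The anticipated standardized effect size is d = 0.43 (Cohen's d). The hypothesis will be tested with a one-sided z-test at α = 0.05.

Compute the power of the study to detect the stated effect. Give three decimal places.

Noncentrality parameter: δ = d / √(1/n₁ + 1/n₂) = 0.43 / √(1/93 + 1/29) = 2.0218
One-sided α = 0.05 → critical value z_{0.05} = 1.645.
Power = Φ(δ − 1.645) = Φ(0.377) = 0.6469.

Power ≈ 0.647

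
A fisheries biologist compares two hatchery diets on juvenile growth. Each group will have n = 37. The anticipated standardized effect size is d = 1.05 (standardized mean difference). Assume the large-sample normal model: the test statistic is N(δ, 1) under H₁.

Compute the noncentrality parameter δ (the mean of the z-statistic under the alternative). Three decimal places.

δ = d·√(n/2) = 1.05 × √(37/2) = 4.5162

δ ≈ 4.516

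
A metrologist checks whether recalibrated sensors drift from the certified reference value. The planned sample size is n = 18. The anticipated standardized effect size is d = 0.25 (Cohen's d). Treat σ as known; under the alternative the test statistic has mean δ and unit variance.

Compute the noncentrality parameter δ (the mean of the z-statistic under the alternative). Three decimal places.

δ ≈ 1.061

The noncentrality parameter scales effect size by the design's sample-size factor: δ = d·√n = 0.25 × √18 = 1.0607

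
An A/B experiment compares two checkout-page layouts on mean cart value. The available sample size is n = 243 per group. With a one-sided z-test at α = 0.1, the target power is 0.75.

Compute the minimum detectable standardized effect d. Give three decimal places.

d ≈ 0.177

Required noncentrality: δ = z_{0.1} + z_{0.25} = 1.282 + 0.674 = 1.956.
δ = d·√(n/2) ⇒ d = δ/√(n/2) = 1.956/√(243/2) = 0.1775.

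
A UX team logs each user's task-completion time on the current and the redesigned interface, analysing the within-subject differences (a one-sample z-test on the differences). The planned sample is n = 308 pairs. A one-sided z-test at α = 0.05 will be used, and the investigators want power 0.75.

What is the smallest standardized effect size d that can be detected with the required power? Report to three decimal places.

Required noncentrality: δ = z_{0.05} + z_{0.25} = 1.645 + 0.674 = 2.319.
δ = d·√n ⇒ d = δ/√n = 2.319/√308 = 0.1322.

d ≈ 0.132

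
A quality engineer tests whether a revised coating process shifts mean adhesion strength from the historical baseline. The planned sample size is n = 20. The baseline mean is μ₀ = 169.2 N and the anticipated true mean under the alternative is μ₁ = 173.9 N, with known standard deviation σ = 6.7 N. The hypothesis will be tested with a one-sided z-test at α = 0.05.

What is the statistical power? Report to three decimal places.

Power ≈ 0.932

Standardized effect: d = |μ₁ − μ₀| / σ = |173.9 − 169.2| / 6.7 = 0.7015
Noncentrality parameter: δ = d·√n = 0.7015 × √20 = 3.1372
One-sided α = 0.05 → critical value z_{0.05} = 1.645.
Power = P(Z > 1.645 − δ) = Φ(1.492) = 0.9322.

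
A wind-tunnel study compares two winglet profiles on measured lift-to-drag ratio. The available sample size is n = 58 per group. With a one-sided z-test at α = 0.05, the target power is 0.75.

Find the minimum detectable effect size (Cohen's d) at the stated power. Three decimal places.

Required noncentrality: δ = z_{0.05} + z_{0.25} = 1.645 + 0.674 = 2.319.
δ = d·√(n/2) ⇒ d = δ/√(n/2) = 2.319/√(58/2) = 0.4307.

d ≈ 0.431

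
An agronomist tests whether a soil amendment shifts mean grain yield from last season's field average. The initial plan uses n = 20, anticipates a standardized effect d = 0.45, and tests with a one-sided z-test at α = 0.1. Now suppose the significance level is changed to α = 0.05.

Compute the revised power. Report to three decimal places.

δ = d·√n = 0.45 × √20 = 2.0125 (unchanged). New critical value: z_{0.05} = 1.645.
Revised power = Φ(δ − 1.645) = Φ(0.368) = 0.6434.

Power ≈ 0.643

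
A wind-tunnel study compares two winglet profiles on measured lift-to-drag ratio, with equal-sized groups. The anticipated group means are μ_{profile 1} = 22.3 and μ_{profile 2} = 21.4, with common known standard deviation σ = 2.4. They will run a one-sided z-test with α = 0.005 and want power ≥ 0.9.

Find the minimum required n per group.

Standardized effect: d = |μ_{profile 1} − μ_{profile 2}| / σ = |22.3 − 21.4| / 2.4 = 0.3750
For power 0.9 need Φ(δ − z_{0.005}) = 0.9, so δ = z_{0.005} + z_{0.10} = 2.576 + 1.282 = 3.857.
δ = d·√(n/2) ⇒ n = 2(δ/d)² = 2 × (3.857 / 0.3750)² = 211.62.
Round up to the next whole unit.

n = 212 per group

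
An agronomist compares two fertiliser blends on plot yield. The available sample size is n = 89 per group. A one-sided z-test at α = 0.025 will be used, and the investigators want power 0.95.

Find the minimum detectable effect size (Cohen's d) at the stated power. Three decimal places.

d ≈ 0.540

Need Φ(δ − 1.960) = 0.95, so δ = 1.960 + 1.645 = 3.605.
δ = d·√(n/2) ⇒ d = δ/√(n/2) = 3.605/√(89/2) = 0.5404.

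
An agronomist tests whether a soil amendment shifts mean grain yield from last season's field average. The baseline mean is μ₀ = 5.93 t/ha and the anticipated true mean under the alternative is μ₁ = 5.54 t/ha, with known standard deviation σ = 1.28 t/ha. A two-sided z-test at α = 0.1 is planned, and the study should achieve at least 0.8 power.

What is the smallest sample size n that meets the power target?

n = 67

Standardized effect: d = |μ₁ − μ₀| / σ = |5.54 − 5.93| / 1.28 = 0.3047
Set Φ(δ − 1.645) = 0.8; then δ − 1.645 = Φ⁻¹(0.8) = 0.842, giving δ = 2.486.
(The Φ(−δ − z_{α/2}) term is vanishingly small for δ > 0 and is dropped in the standard sample-size formula.)
δ = d·√n ⇒ n = (δ/d)² = (2.486 / 0.3047)² = 66.60.
Round up to the next whole unit.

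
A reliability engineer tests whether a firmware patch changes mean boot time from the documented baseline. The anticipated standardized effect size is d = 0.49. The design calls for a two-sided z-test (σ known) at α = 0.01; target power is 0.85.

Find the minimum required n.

For power 0.85 need Φ(δ − z_{0.005}) = 0.85, so δ = z_{0.005} + z_{0.15} = 2.576 + 1.036 = 3.612.
(The Φ(−δ − z_{α/2}) term is vanishingly small for δ > 0 and is dropped in the standard sample-size formula.)
δ = d·√n ⇒ n = (δ/d)² = (3.612 / 0.49)² = 54.35.
Round up to the next whole unit.

n = 55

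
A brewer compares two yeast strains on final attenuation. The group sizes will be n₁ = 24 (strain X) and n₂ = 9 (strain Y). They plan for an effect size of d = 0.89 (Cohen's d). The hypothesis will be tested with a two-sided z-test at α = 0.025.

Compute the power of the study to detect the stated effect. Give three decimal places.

Power ≈ 0.514

Noncentrality parameter: δ = d / √(1/n₁ + 1/n₂) = 0.89 / √(1/24 + 1/9) = 2.2770
Two-sided α = 0.025 → critical value z_{0.0125} = 2.241.
Power = Φ(δ − 2.241) + Φ(−δ − 2.241) = Φ(0.036) + Φ(-4.518) = 0.5142 + 0.0000 = 0.5142.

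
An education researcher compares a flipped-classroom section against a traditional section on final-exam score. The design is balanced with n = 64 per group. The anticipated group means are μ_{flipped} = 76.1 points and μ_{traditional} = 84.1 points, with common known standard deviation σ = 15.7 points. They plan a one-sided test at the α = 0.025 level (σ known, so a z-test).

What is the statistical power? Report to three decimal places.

Power ≈ 0.822

Standardized effect: d = |μ_{flipped} − μ_{traditional}| / σ = |76.1 − 84.1| / 15.7 = 0.5096
Noncentrality parameter: δ = d·√(n/2) = 0.5096 × √(64/2) = 2.8825
Critical value for a one-sided test at α = 0.025: z_α = 1.960.
Power = P(Z > 1.960 − δ) = Φ(0.923) = 0.8219.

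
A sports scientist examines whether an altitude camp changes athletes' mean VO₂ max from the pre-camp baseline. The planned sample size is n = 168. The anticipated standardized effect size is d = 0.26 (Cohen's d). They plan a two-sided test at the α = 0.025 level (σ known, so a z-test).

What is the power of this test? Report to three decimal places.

Power ≈ 0.870

Noncentrality parameter: δ = d·√n = 0.26 × √168 = 3.3700
Critical value for a two-sided test at α = 0.025: z_{α/2} = 2.241.
Power = Φ(δ − 2.241) + Φ(−δ − 2.241) = Φ(1.129) + Φ(-5.611) = 0.8705 + 0.0000 = 0.8705.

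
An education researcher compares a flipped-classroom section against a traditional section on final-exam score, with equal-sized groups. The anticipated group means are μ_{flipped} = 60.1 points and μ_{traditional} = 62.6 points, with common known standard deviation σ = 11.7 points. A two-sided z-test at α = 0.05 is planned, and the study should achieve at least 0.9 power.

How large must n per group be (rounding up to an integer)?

Standardized effect: d = |μ_{flipped} − μ_{traditional}| / σ = |60.1 − 62.6| / 11.7 = 0.2137
Set Φ(δ − 1.960) = 0.9; then δ − 1.960 = Φ⁻¹(0.9) = 1.282, giving δ = 3.242.
(Ignoring the negligible lower-tail rejection probability gives the usual closed-form inversion.)
δ = d·√(n/2) ⇒ n = 2(δ/d)² = 2 × (3.242 / 0.2137)² = 460.28.
Rounding up, n = 461 per group.

n = 461 per group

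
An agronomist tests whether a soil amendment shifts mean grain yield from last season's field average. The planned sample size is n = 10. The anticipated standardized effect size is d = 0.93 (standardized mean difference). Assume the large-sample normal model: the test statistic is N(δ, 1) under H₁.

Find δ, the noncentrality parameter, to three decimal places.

The noncentrality parameter scales effect size by the design's sample-size factor: δ = d·√n = 0.93 × √10 = 2.9409

δ ≈ 2.941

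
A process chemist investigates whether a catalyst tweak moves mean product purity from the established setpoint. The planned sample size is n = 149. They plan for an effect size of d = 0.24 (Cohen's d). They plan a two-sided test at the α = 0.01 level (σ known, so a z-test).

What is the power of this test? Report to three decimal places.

Power ≈ 0.638

Noncentrality parameter: δ = d·√n = 0.24 × √149 = 2.9296
Critical value for a two-sided test at α = 0.01: z_{α/2} = 2.576.
Power = Φ(δ − 2.576) + Φ(−δ − 2.576) = Φ(0.354) + Φ(-5.505) = 0.6382 + 0.0000 = 0.6382.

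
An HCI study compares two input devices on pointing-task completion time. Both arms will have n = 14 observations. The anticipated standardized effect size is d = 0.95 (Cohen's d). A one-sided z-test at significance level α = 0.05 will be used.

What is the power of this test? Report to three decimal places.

Power ≈ 0.807

Noncentrality parameter: δ = d·√(n/2) = 0.95 × √(14/2) = 2.5135
Critical value for a one-sided test at α = 0.05: z_α = 1.645.
Power = Φ(δ − 1.645) = Φ(0.869) = 0.8075.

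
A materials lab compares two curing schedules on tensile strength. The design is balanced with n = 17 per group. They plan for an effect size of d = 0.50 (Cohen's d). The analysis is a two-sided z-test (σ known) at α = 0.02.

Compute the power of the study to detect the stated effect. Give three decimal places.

Noncentrality parameter: δ = d·√(n/2) = 0.50 × √(17/2) = 1.4577
Critical value for a two-sided test at α = 0.02: z_{α/2} = 2.326.
Power = Φ(δ − 2.326) + Φ(−δ − 2.326) = Φ(-0.869) + Φ(-3.784) = 0.1925 + 0.0001 = 0.1926.

Power ≈ 0.193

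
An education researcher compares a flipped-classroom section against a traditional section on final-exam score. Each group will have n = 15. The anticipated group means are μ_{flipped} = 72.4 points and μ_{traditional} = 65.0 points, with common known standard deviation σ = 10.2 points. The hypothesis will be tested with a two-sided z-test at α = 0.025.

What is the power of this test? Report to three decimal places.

Power ≈ 0.400

Standardized effect: d = |μ_{flipped} − μ_{traditional}| / σ = |72.4 − 65.0| / 10.2 = 0.7255
Noncentrality parameter: δ = d·√(n/2) = 0.7255 × √(15/2) = 1.9868
Critical value for a two-sided test at α = 0.025: z_{α/2} = 2.241.
Power = Φ(δ − 2.241) + Φ(−δ − 2.241) = Φ(-0.255) + Φ(-4.228) = 0.3995 + 0.0000 = 0.3995.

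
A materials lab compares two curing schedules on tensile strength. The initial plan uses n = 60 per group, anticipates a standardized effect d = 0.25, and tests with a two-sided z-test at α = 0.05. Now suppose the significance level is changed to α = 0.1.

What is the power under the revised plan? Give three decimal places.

δ = d·√(n/2) = 0.25 × √(60/2) = 1.3693 (unchanged). New critical value: z_{0.05} = 1.645.
Revised power = Φ(δ − 1.645) + Φ(−δ − 1.645) = Φ(-0.276) + Φ(-3.014) = 0.3914 + 0.0013 = 0.3927.

Power ≈ 0.393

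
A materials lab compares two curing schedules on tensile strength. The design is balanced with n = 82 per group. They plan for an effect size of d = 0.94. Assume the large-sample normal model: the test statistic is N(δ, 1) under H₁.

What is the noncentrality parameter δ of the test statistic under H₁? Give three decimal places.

δ = d·√(n/2) = 0.94 × √(82/2) = 6.0189

δ ≈ 6.019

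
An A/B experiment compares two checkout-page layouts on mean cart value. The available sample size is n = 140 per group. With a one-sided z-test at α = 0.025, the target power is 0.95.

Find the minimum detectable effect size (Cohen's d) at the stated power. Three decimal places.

Required noncentrality: δ = z_{0.025} + z_{0.05} = 1.960 + 1.645 = 3.605.
δ = d·√(n/2) ⇒ d = δ/√(n/2) = 3.605/√(140/2) = 0.4309.

d ≈ 0.431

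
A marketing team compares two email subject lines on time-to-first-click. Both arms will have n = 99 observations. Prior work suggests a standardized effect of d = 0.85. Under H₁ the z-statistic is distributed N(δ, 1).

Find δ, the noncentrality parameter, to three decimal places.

The noncentrality parameter scales effect size by the design's sample-size factor: δ = d·√(n/2) = 0.85 × √(99/2) = 5.9803

δ ≈ 5.980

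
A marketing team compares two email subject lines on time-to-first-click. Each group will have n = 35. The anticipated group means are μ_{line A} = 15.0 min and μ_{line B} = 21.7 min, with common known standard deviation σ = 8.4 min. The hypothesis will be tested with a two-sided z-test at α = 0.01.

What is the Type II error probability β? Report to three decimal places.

Standardized effect: d = |μ_{line A} − μ_{line B}| / σ = |15.0 − 21.7| / 8.4 = 0.7976
Noncentrality parameter: δ = d·√(n/2) = 0.7976 × √(35/2) = 3.3367
Critical value for a two-sided test at α = 0.01: z_{α/2} = 2.576.
Power = Φ(δ − 2.576) + Φ(−δ − 2.576) = Φ(0.761) + Φ(-5.913) = 0.7766 + 0.0000 = 0.7766.
Type II error: β = 1 − power = 1 − 0.7766 = 0.2234.

β ≈ 0.223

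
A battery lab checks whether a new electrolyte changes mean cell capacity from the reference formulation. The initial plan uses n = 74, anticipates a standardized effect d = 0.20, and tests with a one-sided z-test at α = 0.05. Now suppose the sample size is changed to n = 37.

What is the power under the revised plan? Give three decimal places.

With n = 37: δ = d·√n = 0.20 × √37 = 1.2166. Critical value z_{0.05} = 1.645.
Revised power = Φ(δ − 1.645) = Φ(-0.428) = 0.3342.

Power ≈ 0.334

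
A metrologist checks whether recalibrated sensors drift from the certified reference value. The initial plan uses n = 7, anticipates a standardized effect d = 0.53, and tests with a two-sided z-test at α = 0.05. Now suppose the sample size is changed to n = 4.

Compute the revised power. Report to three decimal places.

Power ≈ 0.185

With n = 4: δ = d·√n = 0.53 × √4 = 1.0600. Critical value z_{0.025} = 1.960.
Revised power = Φ(δ − 1.960) + Φ(−δ − 1.960) = Φ(-0.900) + Φ(-3.020) = 0.1841 + 0.0013 = 0.1853.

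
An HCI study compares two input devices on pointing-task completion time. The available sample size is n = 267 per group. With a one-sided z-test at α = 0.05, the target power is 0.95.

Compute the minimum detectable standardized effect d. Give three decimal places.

Required noncentrality: δ = z_{0.05} + z_{0.05} = 1.645 + 1.645 = 3.290.
δ = d·√(n/2) ⇒ d = δ/√(n/2) = 3.290/√(267/2) = 0.2847.

d ≈ 0.285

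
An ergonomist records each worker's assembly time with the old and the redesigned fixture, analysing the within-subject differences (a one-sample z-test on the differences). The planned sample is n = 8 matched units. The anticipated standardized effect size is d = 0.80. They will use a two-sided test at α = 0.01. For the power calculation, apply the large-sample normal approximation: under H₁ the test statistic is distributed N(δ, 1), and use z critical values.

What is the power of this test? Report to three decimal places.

Power ≈ 0.377

Noncentrality parameter: λ = d·√n = 0.80 × √8 = 2.2627
Critical value for a two-sided test at α = 0.01: z_{α/2} = 2.576.
Power = Φ(λ − 2.576) + Φ(−λ − 2.576) = Φ(-0.313) + Φ(-4.839) = 0.3771 + 0.0000 = 0.3771.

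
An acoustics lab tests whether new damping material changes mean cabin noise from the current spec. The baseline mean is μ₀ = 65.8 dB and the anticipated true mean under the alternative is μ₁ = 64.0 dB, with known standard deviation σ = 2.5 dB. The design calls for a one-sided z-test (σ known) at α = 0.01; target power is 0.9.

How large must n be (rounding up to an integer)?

n = 26

Standardized effect: d = |μ₁ − μ₀| / σ = |64.0 − 65.8| / 2.5 = 0.7200
For power 0.9 need Φ(δ − z_{0.01}) = 0.9, so δ = z_{0.01} + z_{0.10} = 2.326 + 1.282 = 3.608.
δ = d·√n ⇒ n = (δ/d)² = (3.608 / 0.7200)² = 25.11.
Round up to the next whole unit.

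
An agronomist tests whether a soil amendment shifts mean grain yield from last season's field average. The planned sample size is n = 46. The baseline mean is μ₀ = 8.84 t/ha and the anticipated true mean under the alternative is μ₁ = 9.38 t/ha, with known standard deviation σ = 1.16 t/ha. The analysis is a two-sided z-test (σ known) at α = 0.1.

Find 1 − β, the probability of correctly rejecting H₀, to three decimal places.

Power ≈ 0.935

Standardized effect: d = |μ₁ − μ₀| / σ = |9.38 − 8.84| / 1.16 = 0.4655
Noncentrality parameter: δ = d·√n = 0.4655 × √46 = 3.1573
Two-sided α = 0.1 → critical value z_{0.05} = 1.645.
Power = Φ(δ − 1.645) + Φ(−δ − 1.645) = Φ(1.512) + Φ(-4.802) = 0.9348 + 0.0000 = 0.9348.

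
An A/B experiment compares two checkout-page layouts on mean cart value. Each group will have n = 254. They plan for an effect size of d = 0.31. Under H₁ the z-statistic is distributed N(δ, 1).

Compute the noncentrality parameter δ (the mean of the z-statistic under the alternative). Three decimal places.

δ ≈ 3.494

The noncentrality parameter scales effect size by the design's sample-size factor: δ = d·√(n/2) = 0.31 × √(254/2) = 3.4935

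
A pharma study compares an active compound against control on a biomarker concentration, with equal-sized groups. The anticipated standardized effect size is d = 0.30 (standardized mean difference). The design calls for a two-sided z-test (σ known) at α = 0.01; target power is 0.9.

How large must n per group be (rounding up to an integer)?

n = 331 per group

Set Φ(δ − 2.576) = 0.9; then δ − 2.576 = Φ⁻¹(0.9) = 1.282, giving δ = 3.857.
(Ignoring the negligible lower-tail rejection probability gives the usual closed-form inversion.)
δ = d·√(n/2) ⇒ n = 2(δ/d)² = 2 × (3.857 / 0.30)² = 330.65.
Round up to the next whole unit.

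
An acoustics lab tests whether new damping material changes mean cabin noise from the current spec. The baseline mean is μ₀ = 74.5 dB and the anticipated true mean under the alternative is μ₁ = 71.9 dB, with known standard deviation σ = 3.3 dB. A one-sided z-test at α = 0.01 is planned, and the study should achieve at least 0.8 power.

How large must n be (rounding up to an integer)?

Standardized effect: d = |μ₁ − μ₀| / σ = |71.9 − 74.5| / 3.3 = 0.7879
Set Φ(δ − 2.326) = 0.8; then δ − 2.326 = Φ⁻¹(0.8) = 0.842, giving δ = 3.168.
δ = d·√n ⇒ n = (δ/d)² = (3.168 / 0.7879)² = 16.17.
Rounding up, n = 17.

n = 17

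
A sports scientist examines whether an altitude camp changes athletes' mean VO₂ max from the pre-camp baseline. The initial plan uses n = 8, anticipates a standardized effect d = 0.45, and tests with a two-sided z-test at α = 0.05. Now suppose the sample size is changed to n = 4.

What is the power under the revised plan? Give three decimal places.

With n = 4: δ = d·√n = 0.45 × √4 = 0.9000. Critical value z_{0.025} = 1.960.
Revised power = Φ(δ − 1.960) + Φ(−δ − 1.960) = Φ(-1.060) + Φ(-2.860) = 0.1446 + 0.0021 = 0.1467.

Power ≈ 0.147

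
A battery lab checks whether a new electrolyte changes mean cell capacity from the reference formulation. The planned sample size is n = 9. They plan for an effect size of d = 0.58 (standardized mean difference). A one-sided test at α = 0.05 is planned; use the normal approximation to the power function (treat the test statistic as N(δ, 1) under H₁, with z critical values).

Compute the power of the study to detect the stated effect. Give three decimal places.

Power ≈ 0.538

Noncentrality parameter: δ = d·√n = 0.58 × √9 = 1.7400
One-sided α = 0.05 → critical value z_{0.05} = 1.645.
Power = P(Z > 1.645 − δ) = Φ(0.095) = 0.5379.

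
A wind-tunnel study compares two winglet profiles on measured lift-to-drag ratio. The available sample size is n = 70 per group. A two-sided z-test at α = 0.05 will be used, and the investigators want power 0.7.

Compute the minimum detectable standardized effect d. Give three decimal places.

Need Φ(δ − 1.960) = 0.7, so δ = 1.960 + 0.524 = 2.484.
(Lower-tail contribution to power is negligible for δ > 0.)
δ = d·√(n/2) ⇒ d = δ/√(n/2) = 2.484/√(70/2) = 0.4199.

d ≈ 0.420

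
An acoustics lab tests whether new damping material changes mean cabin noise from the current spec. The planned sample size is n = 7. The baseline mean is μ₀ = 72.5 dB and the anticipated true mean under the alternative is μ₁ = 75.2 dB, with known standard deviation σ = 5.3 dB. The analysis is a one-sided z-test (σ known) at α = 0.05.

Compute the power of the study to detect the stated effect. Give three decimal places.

Power ≈ 0.383

Standardized effect: d = |μ₁ − μ₀| / σ = |75.2 − 72.5| / 5.3 = 0.5094
Noncentrality parameter: λ = d·√n = 0.5094 × √7 = 1.3478
One-sided α = 0.05 → critical value z_{0.05} = 1.645.
Power = Φ(λ − 1.645) = Φ(-0.297) = 0.3832.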